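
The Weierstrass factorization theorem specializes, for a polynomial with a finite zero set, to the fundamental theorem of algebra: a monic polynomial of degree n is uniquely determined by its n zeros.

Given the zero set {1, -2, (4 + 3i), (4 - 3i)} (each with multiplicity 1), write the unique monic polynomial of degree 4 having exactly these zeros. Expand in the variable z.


The polynomial is p(z) = ∏_{α ∈ S} (z − α), where S = {1, -2, (4 + 3i), (4 - 3i)}.
Expanding the product yields: p(z) = z^4 -7·z^3 + 15·z^2 + 41·z -50.
Note conjugate pairs combine to real quadratics: (z − (4+3i))(z − (4−3i)) = z² − 8z + 25.
The resulting polynomial has degree 4 and real coefficients as required.

p(z) = z^4 -7·z^3 + 15·z^2 + 41·z -50.


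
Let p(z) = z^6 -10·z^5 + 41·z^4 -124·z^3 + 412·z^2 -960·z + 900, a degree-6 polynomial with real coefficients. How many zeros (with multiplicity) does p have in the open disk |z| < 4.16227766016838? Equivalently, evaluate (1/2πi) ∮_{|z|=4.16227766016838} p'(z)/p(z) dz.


The zeros of p are: (-1 + 3i), (-1 - 3i), 3, 3, (3 + 1i), (3 - 1i).
Their magnitudes are: 3.162, 3.162, 3, 3, 3.162, 3.162.
Zeros with |z| < R = 4.16227766016838: (-1 + 3i), (-1 - 3i), 3, 3, (3 + 1i), (3 - 1i).
Count = 6.
By the argument principle, (1/2πi) ∮_{|z|=R} p'(z)/p(z) dz equals exactly this count.

Number of zeros inside |z| < 4.16227766016838: 6.


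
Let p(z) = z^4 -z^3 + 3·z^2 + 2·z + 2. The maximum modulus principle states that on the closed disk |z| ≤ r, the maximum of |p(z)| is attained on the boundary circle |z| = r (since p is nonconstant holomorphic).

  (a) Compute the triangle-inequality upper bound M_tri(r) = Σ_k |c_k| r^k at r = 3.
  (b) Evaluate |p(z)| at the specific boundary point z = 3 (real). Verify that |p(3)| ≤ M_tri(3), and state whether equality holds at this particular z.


Coefficients: c_0 = 2, c_1 = 2, c_2 = 3, c_3 = -1, c_4 = 1. Radius r = 3.
Part (a). Triangle bound: M_tri(r) = Σ_k |c_k| r^k
  = |2|·3^0 + |2|·3^1 + |3|·3^2 + |-1|·3^3 + |1|·3^4
  = 2 + 6 + 27 + 27 + 81 = 143.
This bounds M(r) := max_{|z|=r} |p(z)| from above; equality holds iff all terms c_k z^k can be made to align in phase at a single z on |z|=r.
Part (b). At z = 3 (real, on the circle |z| = r):
  p(3) = (2)·3^0 + (2)·3^1 + (3)·3^2 + (-1)·3^3 + (1)·3^4 = 89.
  |p(3)| = 89.
Check: |p(3)| = 89 ≤ 143 = M_tri(3). ✓ Equality does not hold at z = 3 (the coefficients have mixed signs, so the terms do not all align in phase there).

M_tri(3) = 143; |p(3)| = 89; equality at z=3: no.


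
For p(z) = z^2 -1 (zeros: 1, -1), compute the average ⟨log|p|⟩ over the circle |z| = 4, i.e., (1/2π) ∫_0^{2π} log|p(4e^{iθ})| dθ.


Zeros: -1, 1; r = 4.
Inside |z| < r: -1, 1. Outside (|z| ≥ r): ∅.
p(0) = -1, so log|p(0)| = log(1) = 0.0000.
Apply Jensen: I(r) = log|p(0)| + Σ_k log(r/|z_k|), summed over zeros inside |z| < r.
  log(r/|z_k|) for z_k = 1: log(4/1) = 1.3863
  log(r/|z_k|) for z_k = -1: log(4/1) = 1.3863
Sum over inside zeros: 2.7726.
I(r) = log|p(0)| + (inside sum) = 0.0000 + 2.7726 = 2.7726.
Closed form (all zeros inside, monic): I(r) = n·log(r) = 2·log(4) = 2.7726. ✓

I(r) ≈ 2.7726.


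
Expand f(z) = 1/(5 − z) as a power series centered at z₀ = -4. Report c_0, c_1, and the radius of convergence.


Let w = z − z₀, so z = z₀ + w.
Then 5 − z = 5 − (z₀ + w) = (5 − z₀) − w = 9 − w.
f(z) = 1/(9 − w) = (1/(9)) · 1/(1 − w/(9)) = Σ_{n≥0} w^n / (9)^(n+1).
So c_n = 1/(9)^(n+1):
  c_0 = 1/(9)^1 = 1/9.
  c_1 = 1/(9)^2 = 1/81.
The series is valid for |w/d| < 1, i.e. |z − z₀| < |d|.
Radius of convergence: R = |5 − z₀| = |9| = 9 (distance from z₀ to the singularity z = 5).

c_0 = 1/9, c_1 = 1/81; R = 9.


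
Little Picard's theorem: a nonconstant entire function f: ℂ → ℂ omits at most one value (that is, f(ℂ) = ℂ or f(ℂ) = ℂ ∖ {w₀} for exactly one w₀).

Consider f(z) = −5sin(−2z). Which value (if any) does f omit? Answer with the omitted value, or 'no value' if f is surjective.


Little Picard bounds the complement of f(ℂ) to at most one point.
sin is entire and surjective onto ℂ: for every w ∈ ℂ, sin(ζ) = w has a solution ζ ∈ ℂ (e.g., via the complex inverse arcsin). With ζ = −2z this gives z = ζ/(-2). Then -5·sin(−2z) takes every value in -5·ℂ = ℂ, and adding 0 is a bijection of ℂ. So f is surjective and omits no value. (Note: only on the real line is sin bounded by [−1, 1].)

Omitted value: no value.


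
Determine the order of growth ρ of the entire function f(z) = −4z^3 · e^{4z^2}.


M(r) = max_{|z|=r} |-4|·|z|^3·|e^{4z^2}| = 4·r^3 · e^{4r^2} (the factors attain their maxima compatibly on |z|=r). Then log M(r) = log 4 + 3·log r + 4r^2, dominated by the last term, so log log M(r) ~ 2·log r. The polynomial factor -4z^3 contributes only a log r term and does not affect the order. ρ = 2.
Therefore ρ = 2.

Order ρ = 2.


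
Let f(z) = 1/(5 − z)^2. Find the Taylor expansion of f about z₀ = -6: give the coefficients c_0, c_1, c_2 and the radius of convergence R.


Let w = z − z₀, so z = z₀ + w.
Then 5 − z = 5 − (z₀ + w) = (5 − z₀) − w = 11 − w.
f(z) = 1/(11 − w)^2 = (1/(11)^2) · (1 − w/(11))^{−2}.
By the binomial series (1−u)^{−2} = Σ_{n≥0} C(n+1, 1) u^n for |u|<1, with u = w/(11):
  c_n = C(n+1, 1) / (11)^(n+2).
  c_0 = 1/(11)^2 = 1/121.
  c_1 = 2/(11)^3 = 2/1331.
  c_2 = 3/(11)^4 = 3/14641.
The series is valid for |w/d| < 1, i.e. |z − z₀| < |d|.
Radius of convergence: R = |5 − z₀| = |11| = 11 (distance from z₀ to the singularity z = 5).

c_0 = 1/121, c_1 = 2/1331, c_2 = 3/14641; R = 11.


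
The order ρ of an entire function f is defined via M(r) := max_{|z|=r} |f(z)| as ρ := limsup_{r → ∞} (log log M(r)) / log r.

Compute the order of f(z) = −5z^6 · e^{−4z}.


M(r) = max_{|z|=r} |-5|·|z|^6·|e^{−4z}| = 5·r^6 · e^{4r^1} (the factors attain their maxima compatibly on |z|=r). Then log M(r) = log 5 + 6·log r + 4r^1, dominated by the last term, so log log M(r) ~ 1·log r. The polynomial factor -5z^6 contributes only a log r term and does not affect the order. ρ = 1.
Therefore ρ = 1.

Order ρ = 1.


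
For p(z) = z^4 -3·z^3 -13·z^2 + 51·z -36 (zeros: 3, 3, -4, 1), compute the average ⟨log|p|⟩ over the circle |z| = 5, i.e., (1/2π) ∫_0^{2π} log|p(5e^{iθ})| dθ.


Zeros: -4, 1, 3, 3; r = 5.
Inside |z| < r: -4, 1, 3, 3. Outside (|z| ≥ r): ∅.
p(0) = -36, so log|p(0)| = log(36) = 3.5835.
Apply Jensen: I(r) = log|p(0)| + Σ_k log(r/|z_k|), summed over zeros inside |z| < r.
  log(r/|z_k|) for z_k = 3: log(5/3) = 0.5108
  log(r/|z_k|) for z_k = 3: log(5/3) = 0.5108
  log(r/|z_k|) for z_k = -4: log(5/4) = 0.2231
  log(r/|z_k|) for z_k = 1: log(5/1) = 1.6094
Sum over inside zeros: 2.8542.
I(r) = log|p(0)| + (inside sum) = 3.5835 + 2.8542 = 6.4378.
Closed form (all zeros inside, monic): I(r) = n·log(r) = 4·log(5) = 6.4378. ✓

I(r) ≈ 6.4378.


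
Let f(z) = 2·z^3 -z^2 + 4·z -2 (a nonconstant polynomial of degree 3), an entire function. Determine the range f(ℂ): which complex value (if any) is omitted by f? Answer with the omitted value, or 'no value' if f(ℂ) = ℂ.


Little Picard bounds the complement of f(ℂ) to at most one point.
For every w ∈ ℂ, the equation p(z) − w = 0 is a nonconstant polynomial in z and hence has at least one root by the fundamental theorem of algebra. So p is surjective onto ℂ, omitting no value.

Omitted value: no value.


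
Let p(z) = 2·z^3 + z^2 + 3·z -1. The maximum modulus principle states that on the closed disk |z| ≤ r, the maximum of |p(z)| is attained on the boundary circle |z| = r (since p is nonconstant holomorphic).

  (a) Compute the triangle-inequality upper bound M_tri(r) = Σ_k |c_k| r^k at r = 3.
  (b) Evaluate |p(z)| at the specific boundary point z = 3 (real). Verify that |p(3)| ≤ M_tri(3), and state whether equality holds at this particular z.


Coefficients: c_0 = -1, c_1 = 3, c_2 = 1, c_3 = 2. Radius r = 3.
Part (a). Triangle bound: M_tri(r) = Σ_k |c_k| r^k
  = |-1|·3^0 + |3|·3^1 + |1|·3^2 + |2|·3^3
  = 1 + 9 + 9 + 54 = 73.
This bounds M(r) := max_{|z|=r} |p(z)| from above; equality holds iff all terms c_k z^k can be made to align in phase at a single z on |z|=r.
Part (b). At z = 3 (real, on the circle |z| = r):
  p(3) = (-1)·3^0 + (3)·3^1 + (1)·3^2 + (2)·3^3 = 71.
  |p(3)| = 71.
Check: |p(3)| = 71 ≤ 73 = M_tri(3). ✓ Equality does not hold at z = 3 (the coefficients have mixed signs, so the terms do not all align in phase there).

M_tri(3) = 73; |p(3)| = 71; equality at z=3: no.


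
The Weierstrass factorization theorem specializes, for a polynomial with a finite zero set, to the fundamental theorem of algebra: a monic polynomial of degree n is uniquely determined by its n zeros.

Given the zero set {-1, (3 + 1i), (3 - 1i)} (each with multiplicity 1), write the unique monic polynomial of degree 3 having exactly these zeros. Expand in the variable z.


The polynomial is p(z) = ∏_{α ∈ S} (z − α), where S = {-1, (3 + 1i), (3 - 1i)}.
Expanding the product yields: p(z) = z^3 -5·z^2 + 4·z + 10.
Note conjugate pairs combine to real quadratics: (z − (3+1i))(z − (3−1i)) = z² − 6z + 10.
The resulting polynomial has degree 3 and real coefficients as required.

p(z) = z^3 -5·z^2 + 4·z + 10.


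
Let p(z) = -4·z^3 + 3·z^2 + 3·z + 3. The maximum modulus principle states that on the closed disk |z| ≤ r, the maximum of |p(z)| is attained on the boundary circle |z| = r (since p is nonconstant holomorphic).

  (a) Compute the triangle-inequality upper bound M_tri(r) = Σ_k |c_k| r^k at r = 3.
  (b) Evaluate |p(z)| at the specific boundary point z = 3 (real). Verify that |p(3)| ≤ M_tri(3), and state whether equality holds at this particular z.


Coefficients: c_0 = 3, c_1 = 3, c_2 = 3, c_3 = -4. Radius r = 3.
Part (a). Triangle bound: M_tri(r) = Σ_k |c_k| r^k
  = |3|·3^0 + |3|·3^1 + |3|·3^2 + |-4|·3^3
  = 3 + 9 + 27 + 108 = 147.
This bounds M(r) := max_{|z|=r} |p(z)| from above; equality holds iff all terms c_k z^k can be made to align in phase at a single z on |z|=r.
Part (b). At z = 3 (real, on the circle |z| = r):
  p(3) = (3)·3^0 + (3)·3^1 + (3)·3^2 + (-4)·3^3 = -69.
  |p(3)| = 69.
Check: |p(3)| = 69 ≤ 147 = M_tri(3). ✓ Equality does not hold at z = 3 (the coefficients have mixed signs, so the terms do not all align in phase there).

M_tri(3) = 147; |p(3)| = 69; equality at z=3: no.


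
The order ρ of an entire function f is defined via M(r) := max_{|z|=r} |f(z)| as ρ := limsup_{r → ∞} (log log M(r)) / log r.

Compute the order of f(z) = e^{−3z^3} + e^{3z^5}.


Each summand is entire of order 3 and 5 respectively (as in the single-exponential case). The order of a sum is at most the max of the orders, so ρ ≤ 5. For the lower bound: on |z|=r choose arg z so that 3z^5 is real positive; then |e^{3z^5}| = e^{3r^5} while |e^{-3z^3}| ≤ e^{3r^3} = o(e^{3r^5}). So |f| ≥ e^{3r^5}(1 − o(1)) and ρ ≥ 5. Hence ρ = max(3, 5) = 5.
Therefore ρ = 5.

Order ρ = 5.


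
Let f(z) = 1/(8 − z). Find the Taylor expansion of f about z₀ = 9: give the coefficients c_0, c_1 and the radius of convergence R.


Let w = z − z₀, so z = z₀ + w.
Then 8 − z = 8 − (z₀ + w) = (8 − z₀) − w = -1 − w.
f(z) = 1/(-1 − w) = (1/(-1)) · 1/(1 − w/(-1)) = Σ_{n≥0} w^n / (-1)^(n+1).
So c_n = 1/(-1)^(n+1):
  c_0 = 1/(-1)^1 = -1.
  c_1 = 1/(-1)^2 = 1.
The series is valid for |w/d| < 1, i.e. |z − z₀| < |d|.
Radius of convergence: R = |8 − z₀| = |-1| = 1 (distance from z₀ to the singularity z = 8).

c_0 = -1, c_1 = 1; R = 1.


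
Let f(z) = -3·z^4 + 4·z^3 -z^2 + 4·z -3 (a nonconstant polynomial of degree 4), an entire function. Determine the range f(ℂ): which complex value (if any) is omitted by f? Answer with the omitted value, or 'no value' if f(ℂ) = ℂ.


Little Picard bounds the complement of f(ℂ) to at most one point.
For every w ∈ ℂ, the equation p(z) − w = 0 is a nonconstant polynomial in z and hence has at least one root by the fundamental theorem of algebra. So p is surjective onto ℂ, omitting no value.

Omitted value: no value.


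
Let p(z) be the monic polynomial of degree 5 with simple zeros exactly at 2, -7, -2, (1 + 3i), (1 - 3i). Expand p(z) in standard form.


The polynomial is p(z) = ∏_{α ∈ S} (z − α), where S = {2, -7, -2, (1 + 3i), (1 - 3i)}.
Expanding the product yields: p(z) = z^5 + 5·z^4 -8·z^3 + 50·z^2 + 16·z -280.
Note conjugate pairs combine to real quadratics: (z − (1+3i))(z − (1−3i)) = z² − 2z + 10.
The resulting polynomial has degree 5 and real coefficients as required.

p(z) = z^5 + 5·z^4 -8·z^3 + 50·z^2 + 16·z -280.


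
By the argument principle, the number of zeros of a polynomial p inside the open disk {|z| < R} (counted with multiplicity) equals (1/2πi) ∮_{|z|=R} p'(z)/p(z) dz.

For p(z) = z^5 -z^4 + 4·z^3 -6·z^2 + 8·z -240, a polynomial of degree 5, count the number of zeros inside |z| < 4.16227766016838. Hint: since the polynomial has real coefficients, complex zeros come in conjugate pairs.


The zeros of p are: (-2 + 2i), (-2 - 2i), 3, (1 + 3i), (1 - 3i).
Their magnitudes are: 2.828, 2.828, 3, 3.162, 3.162.
Zeros with |z| < R = 4.16227766016838: (-2 + 2i), (-2 - 2i), 3, (1 + 3i), (1 - 3i).
Count = 5.
By the argument principle, (1/2πi) ∮_{|z|=R} p'(z)/p(z) dz equals exactly this count.

Number of zeros inside |z| < 4.16227766016838: 5.


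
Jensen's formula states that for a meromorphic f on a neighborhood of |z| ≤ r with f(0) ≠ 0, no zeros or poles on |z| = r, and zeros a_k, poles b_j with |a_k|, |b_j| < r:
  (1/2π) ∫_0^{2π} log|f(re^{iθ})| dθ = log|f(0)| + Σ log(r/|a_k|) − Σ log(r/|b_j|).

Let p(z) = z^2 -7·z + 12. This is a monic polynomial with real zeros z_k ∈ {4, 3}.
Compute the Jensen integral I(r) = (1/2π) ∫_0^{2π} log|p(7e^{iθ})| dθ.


Zeros: 3, 4; r = 7.
Inside |z| < r: 3, 4. Outside (|z| ≥ r): ∅.
p(0) = 12, so log|p(0)| = log(12) = 2.4849.
Apply Jensen: I(r) = log|p(0)| + Σ_k log(r/|z_k|), summed over zeros inside |z| < r.
  log(r/|z_k|) for z_k = 4: log(7/4) = 0.5596
  log(r/|z_k|) for z_k = 3: log(7/3) = 0.8473
Sum over inside zeros: 1.4069.
I(r) = log|p(0)| + (inside sum) = 2.4849 + 1.4069 = 3.8918.
Closed form (all zeros inside, monic): I(r) = n·log(r) = 2·log(7) = 3.8918. ✓

I(r) ≈ 3.8918.


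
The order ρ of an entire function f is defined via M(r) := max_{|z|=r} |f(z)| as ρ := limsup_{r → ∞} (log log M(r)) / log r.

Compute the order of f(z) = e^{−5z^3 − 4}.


|e^{−5z^3 − 4}| = e^{Re(-5·z^3) + -4} ≤ e^{5|z|^3 + -4} = e^{5r^3 + -4} on |z| = r, so ρ ≤ 3. Choosing z on |z|=r so that -5·z^3 is real positive (always possible by picking arg z appropriately) gives |f(z)| = e^{5r^3 + -4}, matching the bound. The additive constant -4 does not affect log log M(r) ~ 3·log r. Hence ρ = 3.
Therefore ρ = 3.

Order ρ = 3.


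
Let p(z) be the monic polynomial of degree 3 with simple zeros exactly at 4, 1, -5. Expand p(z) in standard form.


The polynomial is p(z) = ∏_{α ∈ S} (z − α), where S = {4, 1, -5}.
Expanding the product yields: p(z) = z^3 -21·z + 20.
The resulting polynomial has degree 3 and real coefficients as required.

p(z) = z^3 -21·z + 20.


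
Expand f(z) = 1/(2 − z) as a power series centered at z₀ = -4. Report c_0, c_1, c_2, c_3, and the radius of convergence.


Let w = z − z₀, so z = z₀ + w.
Then 2 − z = 2 − (z₀ + w) = (2 − z₀) − w = 6 − w.
f(z) = 1/(6 − w) = (1/(6)) · 1/(1 − w/(6)) = Σ_{n≥0} w^n / (6)^(n+1).
So c_n = 1/(6)^(n+1):
  c_0 = 1/(6)^1 = 1/6.
  c_1 = 1/(6)^2 = 1/36.
  c_2 = 1/(6)^3 = 1/216.
  c_3 = 1/(6)^4 = 1/1296.
The series is valid for |w/d| < 1, i.e. |z − z₀| < |d|.
Radius of convergence: R = |2 − z₀| = |6| = 6 (distance from z₀ to the singularity z = 2).

c_0 = 1/6, c_1 = 1/36, c_2 = 1/216, c_3 = 1/1296; R = 6.


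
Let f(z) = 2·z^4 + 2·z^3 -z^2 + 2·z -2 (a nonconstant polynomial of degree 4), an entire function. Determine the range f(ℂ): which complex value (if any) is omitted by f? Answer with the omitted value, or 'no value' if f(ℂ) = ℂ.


Little Picard bounds the complement of f(ℂ) to at most one point.
For every w ∈ ℂ, the equation p(z) − w = 0 is a nonconstant polynomial in z and hence has at least one root by the fundamental theorem of algebra. So p is surjective onto ℂ, omitting no value.

Omitted value: no value.


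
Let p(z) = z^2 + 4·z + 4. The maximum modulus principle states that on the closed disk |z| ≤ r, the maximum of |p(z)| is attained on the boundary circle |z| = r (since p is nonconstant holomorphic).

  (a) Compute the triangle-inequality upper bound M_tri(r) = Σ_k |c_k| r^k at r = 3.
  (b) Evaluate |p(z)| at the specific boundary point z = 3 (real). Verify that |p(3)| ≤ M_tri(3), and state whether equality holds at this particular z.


Coefficients: c_0 = 4, c_1 = 4, c_2 = 1. Radius r = 3.
Part (a). Triangle bound: M_tri(r) = Σ_k |c_k| r^k
  = |4|·3^0 + |4|·3^1 + |1|·3^2
  = 4 + 12 + 9 = 25.
This bounds M(r) := max_{|z|=r} |p(z)| from above; equality holds iff all terms c_k z^k can be made to align in phase at a single z on |z|=r.
Part (b). At z = 3 (real, on the circle |z| = r):
  p(3) = (4)·3^0 + (4)·3^1 + (1)·3^2 = 25.
  |p(3)| = 25.
Since all nonzero coefficients share the same sign, |p(3)| = 25 = M_tri(3); the triangle bound is attained at z = 3, so in fact M(r) = 25.

M_tri(3) = 25; |p(3)| = 25; equality at z=3: yes.


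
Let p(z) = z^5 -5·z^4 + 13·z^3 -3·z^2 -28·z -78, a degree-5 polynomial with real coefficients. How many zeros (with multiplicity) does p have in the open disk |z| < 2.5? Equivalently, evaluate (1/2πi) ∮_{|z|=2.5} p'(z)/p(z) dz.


The zeros of p are: (-1 + 1i), (-1 - 1i), (2 + 3i), (2 - 3i), 3.
Their magnitudes are: 1.414, 1.414, 3.606, 3.606, 3.
Zeros with |z| < R = 2.5: (-1 + 1i), (-1 - 1i).
Count = 2.
By the argument principle, (1/2πi) ∮_{|z|=R} p'(z)/p(z) dz equals exactly this count.

Number of zeros inside |z| < 2.5: 2.


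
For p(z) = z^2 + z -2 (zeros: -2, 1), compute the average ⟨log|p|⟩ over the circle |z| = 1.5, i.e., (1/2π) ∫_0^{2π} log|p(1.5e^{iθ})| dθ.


Zeros: -2, 1; r = 1.5.
Inside |z| < r: 1. Outside (|z| ≥ r): -2.
p(0) = -2, so log|p(0)| = log(2) = 0.6931.
Apply Jensen: I(r) = log|p(0)| + Σ_k log(r/|z_k|), summed over zeros inside |z| < r.
  log(r/|z_k|) for z_k = 1: log(1.5/1) = 0.4055
  Outside zeros (-2) contribute nothing to the Jensen sum.
Sum over inside zeros: 0.4055.
I(r) = log|p(0)| + (inside sum) = 0.6931 + 0.4055 = 1.0986.
Note: since some zeros are outside |z| ≤ r, the simplified n·log(r) form does NOT apply — only the inside zeros contribute.

I(r) ≈ 1.0986.


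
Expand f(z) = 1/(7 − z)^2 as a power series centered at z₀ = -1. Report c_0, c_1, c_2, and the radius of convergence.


Let w = z − z₀, so z = z₀ + w.
Then 7 − z = 7 − (z₀ + w) = (7 − z₀) − w = 8 − w.
f(z) = 1/(8 − w)^2 = (1/(8)^2) · (1 − w/(8))^{−2}.
By the binomial series (1−u)^{−2} = Σ_{n≥0} C(n+1, 1) u^n for |u|<1, with u = w/(8):
  c_n = C(n+1, 1) / (8)^(n+2).
  c_0 = 1/(8)^2 = 1/64.
  c_1 = 2/(8)^3 = 1/256.
  c_2 = 3/(8)^4 = 3/4096.
The series is valid for |w/d| < 1, i.e. |z − z₀| < |d|.
Radius of convergence: R = |7 − z₀| = |8| = 8 (distance from z₀ to the singularity z = 7).

c_0 = 1/64, c_1 = 1/256, c_2 = 3/4096; R = 8.


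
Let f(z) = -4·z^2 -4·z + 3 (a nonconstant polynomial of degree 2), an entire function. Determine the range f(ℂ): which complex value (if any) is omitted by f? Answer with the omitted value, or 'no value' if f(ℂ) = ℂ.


Little Picard bounds the complement of f(ℂ) to at most one point.
For every w ∈ ℂ, the equation p(z) − w = 0 is a nonconstant polynomial in z and hence has at least one root by the fundamental theorem of algebra. So p is surjective onto ℂ, omitting no value.

Omitted value: no value.


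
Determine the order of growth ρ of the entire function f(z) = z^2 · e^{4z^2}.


M(r) = max_{|z|=r} |1|·|z|^2·|e^{4z^2}| = 1·r^2 · e^{4r^2} (the factors attain their maxima compatibly on |z|=r). Then log M(r) = log 1 + 2·log r + 4r^2, dominated by the last term, so log log M(r) ~ 2·log r. The polynomial factor 1z^2 contributes only a log r term and does not affect the order. ρ = 2.
Therefore ρ = 2.

Order ρ = 2.


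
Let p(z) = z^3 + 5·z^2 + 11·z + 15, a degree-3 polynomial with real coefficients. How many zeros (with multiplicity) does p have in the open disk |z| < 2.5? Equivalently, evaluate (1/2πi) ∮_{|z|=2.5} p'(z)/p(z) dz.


The zeros of p are: -3, (-1 + 2i), (-1 - 2i).
Their magnitudes are: 3, 2.236, 2.236.
Zeros with |z| < R = 2.5: (-1 + 2i), (-1 - 2i).
Count = 2.
By the argument principle, (1/2πi) ∮_{|z|=R} p'(z)/p(z) dz equals exactly this count.

Number of zeros inside |z| < 2.5: 2.


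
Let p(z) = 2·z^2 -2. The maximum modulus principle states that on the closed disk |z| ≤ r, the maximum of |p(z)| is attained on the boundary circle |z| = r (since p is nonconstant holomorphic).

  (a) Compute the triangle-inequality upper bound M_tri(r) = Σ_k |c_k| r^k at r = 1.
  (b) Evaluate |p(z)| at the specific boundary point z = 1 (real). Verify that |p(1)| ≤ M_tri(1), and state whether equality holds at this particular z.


Coefficients: c_0 = -2, c_1 = 0, c_2 = 2. Radius r = 1.
Part (a). Triangle bound: M_tri(r) = Σ_k |c_k| r^k
  = |-2|·1^0 + |0|·1^1 + |2|·1^2
  = 2 + 0 + 2 = 4.
This bounds M(r) := max_{|z|=r} |p(z)| from above; equality holds iff all terms c_k z^k can be made to align in phase at a single z on |z|=r.
Part (b). At z = 1 (real, on the circle |z| = r):
  p(1) = (-2)·1^0 + (0)·1^1 + (2)·1^2 = 0.
  |p(1)| = 0.
Check: |p(1)| = 0 ≤ 4 = M_tri(1). ✓ Equality does not hold at z = 1 (the coefficients have mixed signs, so the terms do not all align in phase there).

M_tri(1) = 4; |p(1)| = 0; equality at z=1: no.


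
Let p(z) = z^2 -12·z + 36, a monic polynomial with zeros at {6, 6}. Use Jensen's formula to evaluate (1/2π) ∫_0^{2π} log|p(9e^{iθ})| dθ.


Zeros: 6, 6; r = 9.
Inside |z| < r: 6, 6. Outside (|z| ≥ r): ∅.
p(0) = 36, so log|p(0)| = log(36) = 3.5835.
Apply Jensen: I(r) = log|p(0)| + Σ_k log(r/|z_k|), summed over zeros inside |z| < r.
  log(r/|z_k|) for z_k = 6: log(9/6) = 0.4055
  log(r/|z_k|) for z_k = 6: log(9/6) = 0.4055
Sum over inside zeros: 0.8109.
I(r) = log|p(0)| + (inside sum) = 3.5835 + 0.8109 = 4.3944.
Closed form (all zeros inside, monic): I(r) = n·log(r) = 2·log(9) = 4.3944. ✓

I(r) ≈ 4.3944.


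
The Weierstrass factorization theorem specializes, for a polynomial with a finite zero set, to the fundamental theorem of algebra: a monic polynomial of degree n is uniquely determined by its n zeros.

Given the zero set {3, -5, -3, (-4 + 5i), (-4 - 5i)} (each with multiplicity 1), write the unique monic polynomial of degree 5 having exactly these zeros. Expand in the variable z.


The polynomial is p(z) = ∏_{α ∈ S} (z − α), where S = {3, -5, -3, (-4 + 5i), (-4 - 5i)}.
Expanding the product yields: p(z) = z^5 + 13·z^4 + 72·z^3 + 88·z^2 -729·z -1845.
Note conjugate pairs combine to real quadratics: (z − (-4+5i))(z − (-4−5i)) = z² + 8z + 41.
The resulting polynomial has degree 5 and real coefficients as required.

p(z) = z^5 + 13·z^4 + 72·z^3 + 88·z^2 -729·z -1845.


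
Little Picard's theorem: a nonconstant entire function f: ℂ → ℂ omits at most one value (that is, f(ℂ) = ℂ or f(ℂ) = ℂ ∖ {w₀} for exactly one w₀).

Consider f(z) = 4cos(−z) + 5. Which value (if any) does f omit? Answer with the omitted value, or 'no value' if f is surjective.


Little Picard bounds the complement of f(ℂ) to at most one point.
cos is entire and surjective onto ℂ: for every w ∈ ℂ, cos(ζ) = w has a solution ζ ∈ ℂ (e.g., via the complex inverse arccos). With ζ = −z this gives z = ζ/(-1). Then 4·cos(−z) takes every value in 4·ℂ = ℂ, and adding 5 is a bijection of ℂ. So f is surjective and omits no value. (Note: only on the real line is cos bounded by [−1, 1].)

Omitted value: no value.


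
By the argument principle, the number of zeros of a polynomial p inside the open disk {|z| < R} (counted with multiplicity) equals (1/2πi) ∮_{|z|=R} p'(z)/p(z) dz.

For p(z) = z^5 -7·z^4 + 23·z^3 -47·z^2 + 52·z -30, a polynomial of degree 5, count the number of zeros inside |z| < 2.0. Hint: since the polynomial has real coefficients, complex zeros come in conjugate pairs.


The zeros of p are: (1 + 1i), (1 - 1i), 3, (1 + 2i), (1 - 2i).
Their magnitudes are: 1.414, 1.414, 3, 2.236, 2.236.
Zeros with |z| < R = 2.0: (1 + 1i), (1 - 1i).
Count = 2.
By the argument principle, (1/2πi) ∮_{|z|=R} p'(z)/p(z) dz equals exactly this count.

Number of zeros inside |z| < 2.0: 2.


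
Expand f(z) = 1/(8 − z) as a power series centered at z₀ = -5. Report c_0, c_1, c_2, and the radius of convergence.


Let w = z − z₀, so z = z₀ + w.
Then 8 − z = 8 − (z₀ + w) = (8 − z₀) − w = 13 − w.
f(z) = 1/(13 − w) = (1/(13)) · 1/(1 − w/(13)) = Σ_{n≥0} w^n / (13)^(n+1).
So c_n = 1/(13)^(n+1):
  c_0 = 1/(13)^1 = 1/13.
  c_1 = 1/(13)^2 = 1/169.
  c_2 = 1/(13)^3 = 1/2197.
The series is valid for |w/d| < 1, i.e. |z − z₀| < |d|.
Radius of convergence: R = |8 − z₀| = |13| = 13 (distance from z₀ to the singularity z = 8).

c_0 = 1/13, c_1 = 1/169, c_2 = 1/2197; R = 13.


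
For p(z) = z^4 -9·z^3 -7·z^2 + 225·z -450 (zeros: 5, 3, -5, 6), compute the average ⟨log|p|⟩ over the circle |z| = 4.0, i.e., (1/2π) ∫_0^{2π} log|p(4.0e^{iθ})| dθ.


Zeros: -5, 3, 5, 6; r = 4.0.
Inside |z| < r: 3. Outside (|z| ≥ r): -5, 5, 6.
p(0) = -450, so log|p(0)| = log(450) = 6.1092.
Apply Jensen: I(r) = log|p(0)| + Σ_k log(r/|z_k|), summed over zeros inside |z| < r.
  log(r/|z_k|) for z_k = 3: log(4.0/3) = 0.2877
  Outside zeros (-5, 5, 6) contribute nothing to the Jensen sum.
Sum over inside zeros: 0.2877.
I(r) = log|p(0)| + (inside sum) = 6.1092 + 0.2877 = 6.3969.
Note: since some zeros are outside |z| ≤ r, the simplified n·log(r) form does NOT apply — only the inside zeros contribute.

I(r) ≈ 6.3969.


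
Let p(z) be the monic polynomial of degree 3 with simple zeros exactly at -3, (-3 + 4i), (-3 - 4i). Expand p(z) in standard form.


The polynomial is p(z) = ∏_{α ∈ S} (z − α), where S = {-3, (-3 + 4i), (-3 - 4i)}.
Expanding the product yields: p(z) = z^3 + 9·z^2 + 43·z + 75.
Note conjugate pairs combine to real quadratics: (z − (-3+4i))(z − (-3−4i)) = z² + 6z + 25.
The resulting polynomial has degree 3 and real coefficients as required.

p(z) = z^3 + 9·z^2 + 43·z + 75.


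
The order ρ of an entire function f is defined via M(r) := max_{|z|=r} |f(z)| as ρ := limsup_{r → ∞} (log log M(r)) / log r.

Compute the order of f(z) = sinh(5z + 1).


sinh(w) is a linear combination of e^{iw} and e^{−iw} (or e^w, e^{−w} in the hyperbolic case), so |sinh(w)| ≤ e^{|w|}. With w = 5z + 1, |w| ≤ 5|z| + 1 = 5r + 1 on |z| = r, giving M(r) ≤ e^{5r + 1}, so ρ ≤ 1. On a suitable ray (z = it for sin/cos; z = t for sinh/cosh, t real → ∞), |sinh(5z + 1)| grows like e^{5|t|}/2, so ρ ≥ 1. Hence ρ = 1.
Therefore ρ = 1.

Order ρ = 1.


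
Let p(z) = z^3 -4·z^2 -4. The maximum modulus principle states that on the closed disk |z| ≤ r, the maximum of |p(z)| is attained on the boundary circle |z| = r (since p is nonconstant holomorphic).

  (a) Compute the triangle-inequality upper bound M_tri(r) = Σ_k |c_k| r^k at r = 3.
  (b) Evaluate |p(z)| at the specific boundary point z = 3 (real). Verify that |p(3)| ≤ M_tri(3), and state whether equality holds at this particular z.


Coefficients: c_0 = -4, c_1 = 0, c_2 = -4, c_3 = 1. Radius r = 3.
Part (a). Triangle bound: M_tri(r) = Σ_k |c_k| r^k
  = |-4|·3^0 + |0|·3^1 + |-4|·3^2 + |1|·3^3
  = 4 + 0 + 36 + 27 = 67.
This bounds M(r) := max_{|z|=r} |p(z)| from above; equality holds iff all terms c_k z^k can be made to align in phase at a single z on |z|=r.
Part (b). At z = 3 (real, on the circle |z| = r):
  p(3) = (-4)·3^0 + (0)·3^1 + (-4)·3^2 + (1)·3^3 = -13.
  |p(3)| = 13.
Check: |p(3)| = 13 ≤ 67 = M_tri(3). ✓ Equality does not hold at z = 3 (the coefficients have mixed signs, so the terms do not all align in phase there).

M_tri(3) = 67; |p(3)| = 13; equality at z=3: no.


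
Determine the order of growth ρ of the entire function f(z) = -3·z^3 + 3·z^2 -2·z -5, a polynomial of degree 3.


|f(z)| ≤ Σ|c_k|·r^k = O(r^3) as r → ∞. Polynomial growth is O(e^{r^ε}) for every ε > 0 (since r^3/e^{r^ε} → 0), so ρ ≤ ε for all ε > 0, i.e. ρ = 0. Every nonconstant polynomial has order 0.
Therefore ρ = 0.

Order ρ = 0.


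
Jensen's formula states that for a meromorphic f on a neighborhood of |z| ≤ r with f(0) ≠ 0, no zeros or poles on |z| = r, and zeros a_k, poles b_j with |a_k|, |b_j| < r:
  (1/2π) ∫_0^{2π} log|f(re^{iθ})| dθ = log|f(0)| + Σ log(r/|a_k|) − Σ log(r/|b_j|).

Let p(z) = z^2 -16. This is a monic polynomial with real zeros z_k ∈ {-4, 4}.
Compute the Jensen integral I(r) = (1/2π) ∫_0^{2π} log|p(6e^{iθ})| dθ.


Zeros: -4, 4; r = 6.
Inside |z| < r: -4, 4. Outside (|z| ≥ r): ∅.
p(0) = -16, so log|p(0)| = log(16) = 2.7726.
Apply Jensen: I(r) = log|p(0)| + Σ_k log(r/|z_k|), summed over zeros inside |z| < r.
  log(r/|z_k|) for z_k = -4: log(6/4) = 0.4055
  log(r/|z_k|) for z_k = 4: log(6/4) = 0.4055
Sum over inside zeros: 0.8109.
I(r) = log|p(0)| + (inside sum) = 2.7726 + 0.8109 = 3.5835.
Closed form (all zeros inside, monic): I(r) = n·log(r) = 2·log(6) = 3.5835. ✓

I(r) ≈ 3.5835.


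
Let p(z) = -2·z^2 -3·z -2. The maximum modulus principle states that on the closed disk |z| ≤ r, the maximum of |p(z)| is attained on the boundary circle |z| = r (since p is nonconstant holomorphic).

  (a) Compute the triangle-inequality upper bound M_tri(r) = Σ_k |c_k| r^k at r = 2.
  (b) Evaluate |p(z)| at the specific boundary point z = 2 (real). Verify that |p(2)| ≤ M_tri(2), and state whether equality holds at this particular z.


Coefficients: c_0 = -2, c_1 = -3, c_2 = -2. Radius r = 2.
Part (a). Triangle bound: M_tri(r) = Σ_k |c_k| r^k
  = |-2|·2^0 + |-3|·2^1 + |-2|·2^2
  = 2 + 6 + 8 = 16.
This bounds M(r) := max_{|z|=r} |p(z)| from above; equality holds iff all terms c_k z^k can be made to align in phase at a single z on |z|=r.
Part (b). At z = 2 (real, on the circle |z| = r):
  p(2) = (-2)·2^0 + (-3)·2^1 + (-2)·2^2 = -16.
  |p(2)| = 16.
Since all nonzero coefficients share the same sign, |p(2)| = 16 = M_tri(2); the triangle bound is attained at z = 2, so in fact M(r) = 16.

M_tri(2) = 16; |p(2)| = 16; equality at z=2: yes.


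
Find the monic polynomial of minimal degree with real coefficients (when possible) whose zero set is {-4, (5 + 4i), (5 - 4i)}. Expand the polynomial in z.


The polynomial is p(z) = ∏_{α ∈ S} (z − α), where S = {-4, (5 + 4i), (5 - 4i)}.
Expanding the product yields: p(z) = z^3 -6·z^2 + z + 164.
Note conjugate pairs combine to real quadratics: (z − (5+4i))(z − (5−4i)) = z² − 10z + 41.
The resulting polynomial has degree 3 and real coefficients as required.

p(z) = z^3 -6·z^2 + z + 164.


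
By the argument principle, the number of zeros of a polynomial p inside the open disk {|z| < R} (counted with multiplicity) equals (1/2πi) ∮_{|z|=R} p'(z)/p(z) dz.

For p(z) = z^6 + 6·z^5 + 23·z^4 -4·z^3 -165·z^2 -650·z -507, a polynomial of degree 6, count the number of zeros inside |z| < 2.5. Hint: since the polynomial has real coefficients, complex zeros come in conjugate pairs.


The zeros of p are: (-2 + 3i), (-2 - 3i), 3, (-2 + 3i), (-2 - 3i), -1.
Their magnitudes are: 3.606, 3.606, 3, 3.606, 3.606, 1.
Zeros with |z| < R = 2.5: -1.
Count = 1.
By the argument principle, (1/2πi) ∮_{|z|=R} p'(z)/p(z) dz equals exactly this count.

Number of zeros inside |z| < 2.5: 1.


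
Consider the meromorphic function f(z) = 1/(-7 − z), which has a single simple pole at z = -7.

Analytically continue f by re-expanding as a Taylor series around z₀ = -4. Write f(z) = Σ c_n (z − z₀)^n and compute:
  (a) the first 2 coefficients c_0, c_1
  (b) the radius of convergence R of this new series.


Let w = z − z₀, so z = z₀ + w.
Then -7 − z = -7 − (z₀ + w) = (-7 − z₀) − w = -3 − w.
f(z) = 1/(-3 − w) = (1/(-3)) · 1/(1 − w/(-3)) = Σ_{n≥0} w^n / (-3)^(n+1).
So c_n = 1/(-3)^(n+1):
  c_0 = 1/(-3)^1 = -1/3.
  c_1 = 1/(-3)^2 = 1/9.
The series is valid for |w/d| < 1, i.e. |z − z₀| < |d|.
Radius of convergence: R = |-7 − z₀| = |-3| = 3 (distance from z₀ to the singularity z = -7).

c_0 = -1/3, c_1 = 1/9; R = 3.


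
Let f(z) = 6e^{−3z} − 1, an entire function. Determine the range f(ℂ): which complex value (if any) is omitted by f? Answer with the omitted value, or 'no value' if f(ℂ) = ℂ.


Little Picard bounds the complement of f(ℂ) to at most one point.
e^{−3z} is never zero on ℂ, so 6·e^{−3z} takes every value in ℂ ∖ {0}. Adding -1 shifts the range to ℂ ∖ {-1}. Thus f omits exactly the value -1.

Omitted value: -1.


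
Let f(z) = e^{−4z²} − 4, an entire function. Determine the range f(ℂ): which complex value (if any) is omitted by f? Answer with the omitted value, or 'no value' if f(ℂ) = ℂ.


Little Picard bounds the complement of f(ℂ) to at most one point.
The exponent g(z) = −4z² is a nonconstant polynomial, hence surjective onto ℂ. So e^{g(z)} takes every value in {e^w : w ∈ ℂ} = ℂ ∖ {0}. Adding -4 shifts the range to ℂ ∖ {-4}. f omits exactly -4.

Omitted value: -4.


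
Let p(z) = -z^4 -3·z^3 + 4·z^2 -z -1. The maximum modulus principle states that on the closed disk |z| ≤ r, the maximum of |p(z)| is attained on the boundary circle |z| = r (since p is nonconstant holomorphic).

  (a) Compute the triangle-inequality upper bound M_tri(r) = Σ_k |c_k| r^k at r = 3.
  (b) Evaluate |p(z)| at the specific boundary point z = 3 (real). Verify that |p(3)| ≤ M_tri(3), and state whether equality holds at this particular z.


Coefficients: c_0 = -1, c_1 = -1, c_2 = 4, c_3 = -3, c_4 = -1. Radius r = 3.
Part (a). Triangle bound: M_tri(r) = Σ_k |c_k| r^k
  = |-1|·3^0 + |-1|·3^1 + |4|·3^2 + |-3|·3^3 + |-1|·3^4
  = 1 + 3 + 36 + 81 + 81 = 202.
This bounds M(r) := max_{|z|=r} |p(z)| from above; equality holds iff all terms c_k z^k can be made to align in phase at a single z on |z|=r.
Part (b). At z = 3 (real, on the circle |z| = r):
  p(3) = (-1)·3^0 + (-1)·3^1 + (4)·3^2 + (-3)·3^3 + (-1)·3^4 = -130.
  |p(3)| = 130.
Check: |p(3)| = 130 ≤ 202 = M_tri(3). ✓ Equality does not hold at z = 3 (the coefficients have mixed signs, so the terms do not all align in phase there).

M_tri(3) = 202; |p(3)| = 130; equality at z=3: no.


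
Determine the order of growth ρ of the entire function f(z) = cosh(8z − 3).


cosh(w) is a linear combination of e^{iw} and e^{−iw} (or e^w, e^{−w} in the hyperbolic case), so |cosh(w)| ≤ e^{|w|}. With w = 8z − 3, |w| ≤ 8|z| + 3 = 8r + 3 on |z| = r, giving M(r) ≤ e^{8r + 3}, so ρ ≤ 1. On a suitable ray (z = it for sin/cos; z = t for sinh/cosh, t real → ∞), |cosh(8z − 3)| grows like e^{8|t|}/2, so ρ ≥ 1. Hence ρ = 1.
Therefore ρ = 1.

Order ρ = 1.


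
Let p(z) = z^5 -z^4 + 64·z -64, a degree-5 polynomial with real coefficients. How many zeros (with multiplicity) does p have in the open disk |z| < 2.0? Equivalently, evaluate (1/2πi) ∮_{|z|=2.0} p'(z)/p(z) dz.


The zeros of p are: 1, (2 + 2i), (2 - 2i), (-2 + 2i), (-2 - 2i).
Their magnitudes are: 1, 2.828, 2.828, 2.828, 2.828.
Zeros with |z| < R = 2.0: 1.
Count = 1.
By the argument principle, (1/2πi) ∮_{|z|=R} p'(z)/p(z) dz equals exactly this count.

Number of zeros inside |z| < 2.0: 1.


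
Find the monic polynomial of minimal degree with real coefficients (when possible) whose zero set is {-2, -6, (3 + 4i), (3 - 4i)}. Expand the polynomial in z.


The polynomial is p(z) = ∏_{α ∈ S} (z − α), where S = {-2, -6, (3 + 4i), (3 - 4i)}.
Expanding the product yields: p(z) = z^4 + 2·z^3 -11·z^2 + 128·z + 300.
Note conjugate pairs combine to real quadratics: (z − (3+4i))(z − (3−4i)) = z² − 6z + 25.
The resulting polynomial has degree 4 and real coefficients as required.

p(z) = z^4 + 2·z^3 -11·z^2 + 128·z + 300.


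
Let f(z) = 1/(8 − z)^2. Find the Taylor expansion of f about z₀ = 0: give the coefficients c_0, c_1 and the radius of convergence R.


Let w = z − z₀, so z = z₀ + w.
Then 8 − z = 8 − (z₀ + w) = (8 − z₀) − w = 8 − w.
f(z) = 1/(8 − w)^2 = (1/(8)^2) · (1 − w/(8))^{−2}.
By the binomial series (1−u)^{−2} = Σ_{n≥0} C(n+1, 1) u^n for |u|<1, with u = w/(8):
  c_n = C(n+1, 1) / (8)^(n+2).
  c_0 = 1/(8)^2 = 1/64.
  c_1 = 2/(8)^3 = 1/256.
The series is valid for |w/d| < 1, i.e. |z − z₀| < |d|.
Radius of convergence: R = |8 − z₀| = |8| = 8 (distance from z₀ to the singularity z = 8).

c_0 = 1/64, c_1 = 1/256; R = 8.


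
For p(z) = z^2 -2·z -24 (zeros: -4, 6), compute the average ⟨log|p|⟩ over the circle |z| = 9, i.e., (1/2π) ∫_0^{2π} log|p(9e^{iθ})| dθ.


Zeros: -4, 6; r = 9.
Inside |z| < r: -4, 6. Outside (|z| ≥ r): ∅.
p(0) = -24, so log|p(0)| = log(24) = 3.1781.
Apply Jensen: I(r) = log|p(0)| + Σ_k log(r/|z_k|), summed over zeros inside |z| < r.
  log(r/|z_k|) for z_k = -4: log(9/4) = 0.8109
  log(r/|z_k|) for z_k = 6: log(9/6) = 0.4055
Sum over inside zeros: 1.2164.
I(r) = log|p(0)| + (inside sum) = 3.1781 + 1.2164 = 4.3944.
Closed form (all zeros inside, monic): I(r) = n·log(r) = 2·log(9) = 4.3944. ✓

I(r) ≈ 4.3944.


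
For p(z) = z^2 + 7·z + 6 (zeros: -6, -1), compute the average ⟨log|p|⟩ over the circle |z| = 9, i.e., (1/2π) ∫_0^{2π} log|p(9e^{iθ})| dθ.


Zeros: -6, -1; r = 9.
Inside |z| < r: -6, -1. Outside (|z| ≥ r): ∅.
p(0) = 6, so log|p(0)| = log(6) = 1.7918.
Apply Jensen: I(r) = log|p(0)| + Σ_k log(r/|z_k|), summed over zeros inside |z| < r.
  log(r/|z_k|) for z_k = -6: log(9/6) = 0.4055
  log(r/|z_k|) for z_k = -1: log(9/1) = 2.1972
Sum over inside zeros: 2.6027.
I(r) = log|p(0)| + (inside sum) = 1.7918 + 2.6027 = 4.3944.
Closed form (all zeros inside, monic): I(r) = n·log(r) = 2·log(9) = 4.3944. ✓

I(r) ≈ 4.3944.


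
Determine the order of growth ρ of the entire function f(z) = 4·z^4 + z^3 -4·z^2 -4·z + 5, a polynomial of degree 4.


|f(z)| ≤ Σ|c_k|·r^k = O(r^4) as r → ∞. Polynomial growth is O(e^{r^ε}) for every ε > 0 (since r^4/e^{r^ε} → 0), so ρ ≤ ε for all ε > 0, i.e. ρ = 0. Every nonconstant polynomial has order 0.
Therefore ρ = 0.

Order ρ = 0.


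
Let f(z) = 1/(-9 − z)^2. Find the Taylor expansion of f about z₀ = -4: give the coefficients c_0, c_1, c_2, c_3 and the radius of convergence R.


Let w = z − z₀, so z = z₀ + w.
Then -9 − z = -9 − (z₀ + w) = (-9 − z₀) − w = -5 − w.
f(z) = 1/(-5 − w)^2 = (1/(-5)^2) · (1 − w/(-5))^{−2}.
By the binomial series (1−u)^{−2} = Σ_{n≥0} C(n+1, 1) u^n for |u|<1, with u = w/(-5):
  c_n = C(n+1, 1) / (-5)^(n+2).
  c_0 = 1/(-5)^2 = 1/25.
  c_1 = 2/(-5)^3 = -2/125.
  c_2 = 3/(-5)^4 = 3/625.
  c_3 = 4/(-5)^5 = -4/3125.
The series is valid for |w/d| < 1, i.e. |z − z₀| < |d|.
Radius of convergence: R = |-9 − z₀| = |-5| = 5 (distance from z₀ to the singularity z = -9).

c_0 = 1/25, c_1 = -2/125, c_2 = 3/625, c_3 = -4/3125; R = 5.


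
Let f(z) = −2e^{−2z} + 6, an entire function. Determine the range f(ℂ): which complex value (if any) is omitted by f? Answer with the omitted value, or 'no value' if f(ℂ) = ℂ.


Little Picard bounds the complement of f(ℂ) to at most one point.
e^{−2z} is never zero on ℂ, so -2·e^{−2z} takes every value in ℂ ∖ {0}. Adding 6 shifts the range to ℂ ∖ {6}. Thus f omits exactly the value 6.

Omitted value: 6.


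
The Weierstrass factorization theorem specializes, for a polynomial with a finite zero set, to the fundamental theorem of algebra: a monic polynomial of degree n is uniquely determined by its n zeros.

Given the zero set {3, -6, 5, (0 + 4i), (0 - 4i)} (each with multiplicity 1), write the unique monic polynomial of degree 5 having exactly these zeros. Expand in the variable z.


The polynomial is p(z) = ∏_{α ∈ S} (z − α), where S = {3, -6, 5, (0 + 4i), (0 - 4i)}.
Expanding the product yields: p(z) = z^5 -2·z^4 -17·z^3 + 58·z^2 -528·z + 1440.
Note conjugate pairs combine to real quadratics: (z − (0+4i))(z − (0−4i)) = z² + 16.
The resulting polynomial has degree 5 and real coefficients as required.

p(z) = z^5 -2·z^4 -17·z^3 + 58·z^2 -528·z + 1440.
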